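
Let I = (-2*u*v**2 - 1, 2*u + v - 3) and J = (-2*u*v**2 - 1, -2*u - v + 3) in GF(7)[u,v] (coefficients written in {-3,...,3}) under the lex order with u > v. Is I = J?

Yes, the ideals are equal.

Since reduced Gröbner bases are canonical representatives of ideals under a given ordering, it suffices to compute and compare them.
Buchberger on the first generating set:
f_1 = -2*u*v**2 - 1, LT = u*v**2.
f_2 = 2*u + v - 3, LT = u.

S(f_1,f_2): lcm = u*v**2. S = 3*v**3 - 2*v**2 - 3.
  reduce S modulo (f_1, f_2):
  remainder 3*v**3 - 2*v**2 - 3 ≠ 0; add g_3 = 3*v**3 - 2*v**2 - 3 to the basis.

The other S-polynomials (S(f_1,g_3), S(f_2,g_3)) all reduce to 0 modulo the current basis, so we have a Gröbner basis.
Inter-reduce: drop elements whose leading term is divisible by another's, tail-reduce, and make monic.
Reduced Gröbner basis: {u - 3*v + 2, v**3 - 3*v**2 - 1}.

Buchberger on the second generating set:
h_1 = -2*u*v**2 - 1, LT = u*v**2.
h_2 = -2*u - v + 3, LT = u.

S(h_1,h_2): lcm = u*v**2. S = 3*v**3 - 2*v**2 - 3.
  reduce S modulo (h_1, h_2):
  remainder 3*v**3 - 2*v**2 - 3 ≠ 0; add k_3 = 3*v**3 - 2*v**2 - 3 to the basis.

The other S-polynomials (S(h_1,k_3), S(h_2,k_3)) all reduce to 0 modulo the current basis, so we have a Gröbner basis.
Inter-reduce: drop elements whose leading term is divisible by another's, tail-reduce, and make monic.
Reduced Gröbner basis: {u - 3*v + 2, v**3 - 3*v**2 - 1}.

Same reduced basis, so the two generating sets span the same ideal.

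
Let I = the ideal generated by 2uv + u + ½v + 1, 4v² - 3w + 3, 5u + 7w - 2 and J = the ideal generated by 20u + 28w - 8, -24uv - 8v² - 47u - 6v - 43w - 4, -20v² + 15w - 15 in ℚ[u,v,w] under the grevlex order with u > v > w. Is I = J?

For a fixed monomial order, each ideal has a unique reduced Gröbner basis; comparing bases decides equality.
Buchberger on the first generating set:
f_1 = 2uv + u + ½v + 1, LT = uv.
f_2 = 4v² - 3w + 3, LT = v².
f_3 = 5u + 7w - 2, LT = u.

S(f_1,f_2): lcm = uv². S = ½uv + ¼v² + ¾uw - ¾u + ½v.
  leading term uv: subtract (¼)·f_1 from ½uv + ¼v² + ¾uw - ¾u + ½v → ¼v² + ¾uw - u + ⅜v - ¼
  leading term v²: subtract (1/16)·f_2 from ¼v² + ¾uw - u + ⅜v - ¼ → ¾uw - u + ⅜v + 3/16w - 7/16
  leading term uw: subtract (3/20w)·f_3 from ¾uw - u + ⅜v + 3/16w - 7/16 → -21/20w² - u + ⅜v + 39/80w - 7/16
  leading term w²: no divisor's leading term divides it; move -21/20w² to the remainder.
  leading term u: subtract (-⅕)·f_3 from -u + ⅜v + 39/80w - 7/16 → ⅜v + 151/80w - 67/80
  leading term v: no divisor's leading term divides it; move ⅜v to the remainder.
  leading term w: no divisor's leading term divides it; move 151/80w to the remainder.
  leading term 1: no divisor's leading term divides it; move -67/80 to the remainder.
  remainder -21/20w² + ⅜v + 151/80w - 67/80 ≠ 0; add g_4 = -21/20w² + ⅜v + 151/80w - 67/80 to the basis.

S(f_1,f_3): lcm = uv. S = -7/5vw + ½u + 13/20v + ½.
  leading term vw: no divisor's leading term divides it; move -7/5vw to the remainder.
  leading term u: subtract (1/10)·f_3 from ½u + 13/20v + ½ → 13/20v - 7/10w + 7/10
  leading term v: no divisor's leading term divides it; move 13/20v to the remainder.
  leading term w: no divisor's leading term divides it; move -7/10w to the remainder.
  leading term 1: no divisor's leading term divides it; move 7/10 to the remainder.
  remainder -7/5vw + 13/20v - 7/10w + 7/10 ≠ 0; add g_5 = -7/5vw + 13/20v - 7/10w + 7/10 to the basis.

The other S-polynomials (S(f_2,f_3), S(f_1,g_4), S(f_2,g_4), S(f_3,g_4), S(f_1,g_5), S(f_2,g_5), S(f_3,g_5), S(g_4,g_5)) all reduce to 0 modulo the current basis, so we have a Gröbner basis.
Inter-reduce: drop elements whose leading term is divisible by another's, tail-reduce, and make monic.
Reduced Gröbner basis: {v² - ¾w + ¾, vw - 13/28v + ½w - ½, w² - 5/14v - 151/84w + 67/84, u + 7/5w - ⅖}.

Buchberger on the second generating set:
h_1 = 20u + 28w - 8, LT = u.
h_2 = -24uv - 8v² - 47u - 6v - 43w - 4, LT = uv.
h_3 = -20v² + 15w - 15, LT = v².

S(h_1,h_2): lcm = uv. S = -⅓v² + 7/5vw - 47/24u - 13/20v - 43/24w - ⅙.
  leading term v²: subtract (1/60)·h_3 from -⅓v² + 7/5vw - 47/24u - 13/20v - 43/24w - ⅙ → 7/5vw - 47/24u - 13/20v - 49/24w + 1/12
  leading term vw: no divisor's leading term divides it; move 7/5vw to the remainder.
  leading term u: subtract (-47/480)·h_1 from -47/24u - 13/20v - 49/24w + 1/12 → -13/20v + 7/10w - 7/10
  leading term v: no divisor's leading term divides it; move -13/20v to the remainder.
  leading term w: no divisor's leading term divides it; move 7/10w to the remainder.
  leading term 1: no divisor's leading term divides it; move -7/10 to the remainder.
  remainder 7/5vw - 13/20v + 7/10w - 7/10 ≠ 0; add k_4 = 7/5vw - 13/20v + 7/10w - 7/10 to the basis.

S(h_2,h_3): lcm = uv². S = ⅓v³ + 47/24uv + ¼v² + ¾uw + 43/24vw - ¾u + ⅙v.
  leading term v³: subtract (-1/60v)·h_3 from ⅓v³ + 47/24uv + ¼v² + ¾uw + 43/24vw - ¾u + ⅙v → 47/24uv + ¼v² + ¾uw + 49/24vw - ¾u - 1/12v
  leading term uv: subtract (47/480v)·h_1 from 47/24uv + ¼v² + ¾uw + 49/24vw - ¾u - 1/12v → ¼v² + ¾uw - 7/10vw - ¾u + 7/10v
  leading term v²: subtract (-1/80)·h_3 from ¼v² + ¾uw - 7/10vw - ¾u + 7/10v → ¾uw - 7/10vw - ¾u + 7/10v + 3/16w - 3/16
  leading term uw: subtract (3/80w)·h_1 from ¾uw - 7/10vw - ¾u + 7/10v + 3/16w - 3/16 → -7/10vw - 21/20w² - ¾u + 7/10v + 39/80w - 3/16
  leading term vw: subtract (-½)·k_4 from -7/10vw - 21/20w² - ¾u + 7/10v + 39/80w - 3/16 → -21/20w² - ¾u + ⅜v + 67/80w - 43/80
  leading term w²: no divisor's leading term divides it; move -21/20w² to the remainder.
  leading term u: subtract (-3/80)·h_1 from -¾u + ⅜v + 67/80w - 43/80 → ⅜v + 151/80w - 67/80
  leading term v: no divisor's leading term divides it; move ⅜v to the remainder.
  leading term w: no divisor's leading term divides it; move 151/80w to the remainder.
  leading term 1: no divisor's leading term divides it; move -67/80 to the remainder.
  remainder -21/20w² + ⅜v + 151/80w - 67/80 ≠ 0; add k_5 = -21/20w² + ⅜v + 151/80w - 67/80 to the basis.

The other S-polynomials (S(h_1,h_3), S(h_1,k_4), S(h_2,k_4), S(h_3,k_4), S(h_1,k_5), S(h_2,k_5), S(h_3,k_5), S(k_4,k_5)) all reduce to 0 modulo the current basis, so we have a Gröbner basis.
Inter-reduce: drop elements whose leading term is divisible by another's, tail-reduce, and make monic.
Reduced Gröbner basis: {v² - ¾w + ¾, vw - 13/28v + ½w - ½, w² - 5/14v - 151/84w + 67/84, u + 7/5w - ⅖}.

Same reduced basis, so the two generating sets span the same ideal.

Yes, the ideals are equal.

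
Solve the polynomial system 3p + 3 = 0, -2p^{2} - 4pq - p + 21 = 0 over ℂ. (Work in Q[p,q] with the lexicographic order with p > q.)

Compute a lex Gröbner basis by Buchberger's algorithm.
f_1 = 3p + 3, LT = p.
f_2 = -2p^{2} - 4pq - p + 21, LT = p^{2}.

S(f_1,f_2): lcm = p^{2}. S = -2pq + \tfrac{1}{2}p + \tfrac{21}{2}.
  leading term pq: subtract (-\tfrac{2}{3}q)·f_1 from -2pq + \tfrac{1}{2}p + \tfrac{21}{2} → \tfrac{1}{2}p + 2q + \tfrac{21}{2}
  leading term p: subtract (\tfrac{1}{6})·f_1 from \tfrac{1}{2}p + 2q + \tfrac{21}{2} → 2q + 10
  leading term q: no divisor's leading term divides it; move 2q to the remainder.
  leading term 1: no divisor's leading term divides it; move 10 to the remainder.
  remainder 2q + 10 ≠ 0; add h_3 = 2q + 10 to the basis.

The other S-polynomials (S(f_1,h_3), S(f_2,h_3)) all reduce to 0 modulo the current basis, so we have a Gröbner basis.
Inter-reduce: drop elements whose leading term is divisible by another's, tail-reduce, and make monic.
Reduced Gröbner basis: {p + 1, q + 5}.

A lex Gröbner basis eliminates variables successively. Here q + 5 depends only on q, with roots {-5}; lifting each root through the earlier basis elements recovers the full solutions.
  q = -5: the earlier basis element becomes p + 1 = 0, giving p = -1 — point (-1, -5).
Substituting each solution back into the original system confirms all equations vanish.

{(-1, -5)}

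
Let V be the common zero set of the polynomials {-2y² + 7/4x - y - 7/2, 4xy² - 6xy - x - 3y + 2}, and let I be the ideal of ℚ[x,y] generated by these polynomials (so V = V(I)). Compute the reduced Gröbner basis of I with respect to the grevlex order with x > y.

G = {x² - 16/7xy - 16/7x - 6/7y + 4/7, y² - ⅞x + ½y + 7/4}

f_1 = -2y² + 7/4x - y - 7/2, LT = y².
f_2 = 4xy² - 6xy - x - 3y + 2, LT = xy².

S(f_1,f_2): lcm = xy². S = -⅞x² + 2xy + 2x + ¾y - ½.
  reduce S modulo (f_1, f_2):
  remainder -⅞x² + 2xy + 2x + ¾y - ½ ≠ 0; add g_3 = -⅞x² + 2xy + 2x + ¾y - ½ to the basis.

The other S-polynomials (S(f_1,g_3), S(f_2,g_3)) all reduce to 0 modulo the current basis, so we have a Gröbner basis.
Inter-reduce: drop elements whose leading term is divisible by another's, tail-reduce, and make monic.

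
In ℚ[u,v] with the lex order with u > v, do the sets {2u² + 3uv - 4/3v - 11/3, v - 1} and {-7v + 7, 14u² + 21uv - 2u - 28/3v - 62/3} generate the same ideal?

Since reduced Gröbner bases are canonical representatives of ideals under a given ordering, it suffices to compute and compare them.
Buchberger on the first generating set:
f_1 = 2u² + 3uv - 4/3v - 11/3, LT = u².
f_2 = v - 1, LT = v.

The S-polynomials (S(f_1,f_2)) all reduce to 0 modulo the current basis, so we have a Gröbner basis.
Inter-reduce: drop elements whose leading term is divisible by another's, tail-reduce, and make monic.
Reduced Gröbner basis: {u² + 3/2u - 5/2, v - 1}.

Buchberger on the second generating set:
h_1 = -7v + 7, LT = v.
h_2 = 14u² + 21uv - 2u - 28/3v - 62/3, LT = u².

The S-polynomials (S(h_1,h_2)) all reduce to 0 modulo the current basis, so we have a Gröbner basis.
Inter-reduce: drop elements whose leading term is divisible by another's, tail-reduce, and make monic.
Reduced Gröbner basis: {u² + 19/14u - 15/7, v - 1}.

Since the reduced bases disagree, the two ideals are not the same.

No, the ideals differ.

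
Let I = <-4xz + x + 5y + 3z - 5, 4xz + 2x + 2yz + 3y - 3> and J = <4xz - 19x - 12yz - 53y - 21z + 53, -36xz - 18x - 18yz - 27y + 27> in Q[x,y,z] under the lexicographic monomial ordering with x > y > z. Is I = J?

Yes, the ideals are equal.

Equality of ideals is decidable: compute both reduced Gröbner bases (unique for the ordering) and check whether they agree.
Buchberger on the first generating set:
f_1 = -4xz + x + 5y + 3z - 5, LT = xz.
f_2 = 4xz + 2x + 2yz + 3y - 3, LT = xz.

S(f_1,f_2): lcm = xz. S = -3/4x - 1/2yz - 2y - 3/4z + 2.
  reduce S modulo (f_1, f_2):
  remainder -3/4x - 1/2yz - 2y - 3/4z + 2 ≠ 0; add g_3 = -3/4x - 1/2yz - 2y - 3/4z + 2 to the basis.

S(f_1,g_3): lcm = xz. S = -1/4x - 2/3yz^2 - 8/3yz - 5/4y - z^2 + 23/12z + 5/4.
  reduce S modulo (f_1, f_2, g_3):
  remainder -2/3yz^2 - 5/2yz - 7/12y - z^2 + 13/6z + 7/12 ≠ 0; add g_4 = -2/3yz^2 - 5/2yz - 7/12y - z^2 + 13/6z + 7/12 to the basis.

The other S-polynomials (S(f_2,g_3), S(f_1,g_4), S(f_2,g_4), S(g_3,g_4)) all reduce to 0 modulo the current basis, so we have a Gröbner basis.
Inter-reduce: drop elements whose leading term is divisible by another's, tail-reduce, and make monic.
Reduced Gröbner basis: {x + 2/3yz + 8/3y + z - 8/3, yz^2 + 15/4yz + 7/8y + 3/2z^2 - 13/4z - 7/8}.

Buchberger on the second generating set:
h_1 = 4xz - 19x - 12yz - 53y - 21z + 53, LT = xz.
h_2 = -36xz - 18x - 18yz - 27y + 27, LT = xz.

S(h_1,h_2): lcm = xz. S = -21/4x - 7/2yz - 14y - 21/4z + 14.
  reduce S modulo (h_1, h_2):
  remainder -21/4x - 7/2yz - 14y - 21/4z + 14 ≠ 0; add k_3 = -21/4x - 7/2yz - 14y - 21/4z + 14 to the basis.

S(h_1,k_3): lcm = xz. S = -19/4x - 2/3yz^2 - 17/3yz - 53/4y - z^2 - 31/12z + 53/4.
  reduce S modulo (h_1, h_2, k_3):
  remainder -2/3yz^2 - 5/2yz - 7/12y - z^2 + 13/6z + 7/12 ≠ 0; add k_4 = -2/3yz^2 - 5/2yz - 7/12y - z^2 + 13/6z + 7/12 to the basis.

The other S-polynomials (S(h_2,k_3), S(h_1,k_4), S(h_2,k_4), S(k_3,k_4)) all reduce to 0 modulo the current basis, so we have a Gröbner basis.
Inter-reduce: drop elements whose leading term is divisible by another's, tail-reduce, and make monic.
Reduced Gröbner basis: {x + 2/3yz + 8/3y + z - 8/3, yz^2 + 15/4yz + 7/8y + 3/2z^2 - 13/4z - 7/8}.

Same reduced basis, so the two generating sets span the same ideal.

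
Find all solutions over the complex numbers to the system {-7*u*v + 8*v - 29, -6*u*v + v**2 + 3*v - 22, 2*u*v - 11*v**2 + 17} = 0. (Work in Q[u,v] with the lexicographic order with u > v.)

Compute a lex Gröbner basis by Buchberger's algorithm.
f_1 = -7*u*v + 8*v - 29, LT = u*v.
f_2 = -6*u*v + v**2 + 3*v - 22, LT = u*v.
f_3 = 2*u*v - 11*v**2 + 17, LT = u*v.

S(f_1,f_2): lcm = u*v. S = 1/6*v**2 - 9/14*v + 10/21.
  reduce S modulo (f_1, f_2, f_3):
  remainder 1/6*v**2 - 9/14*v + 10/21 ≠ 0; add h_4 = 1/6*v**2 - 9/14*v + 10/21 to the basis.

S(f_1,f_3): lcm = u*v. S = 11/2*v**2 - 8/7*v - 61/14.
  reduce S modulo (f_1, f_2, f_3, h_4):
  remainder 281/14*v - 281/14 ≠ 0; add h_5 = 281/14*v - 281/14 to the basis.

S(f_1,h_4): lcm = u*v**2. S = 27/7*u*v - 20/7*u - 8/7*v**2 + 29/7*v.
  reduce S modulo (f_1, f_2, f_3, h_4, h_5):
  remainder -20/7*u - 60/7 ≠ 0; add h_6 = -20/7*u - 60/7 to the basis.

The other S-polynomials (S(f_2,f_3), S(f_2,h_4), S(f_3,h_4), S(f_1,h_5), S(f_2,h_5), S(f_3,h_5), S(h_4,h_5), S(f_1,h_6), S(f_2,h_6), S(f_3,h_6), S(h_4,h_6), S(h_5,h_6)) all reduce to 0 modulo the current basis, so we have a Gröbner basis.
Inter-reduce: drop elements whose leading term is divisible by another's, tail-reduce, and make monic.
Reduced Gröbner basis: {u + 3, v - 1}.

A lex Gröbner basis eliminates variables successively. Here v - 1 depends only on v, with roots {1}; lifting each root through the earlier basis elements recovers the full solutions.
  v = 1: the earlier basis element becomes u + 3 = 0, giving u = -3 — point (-3, 1).

{(-3, 1)}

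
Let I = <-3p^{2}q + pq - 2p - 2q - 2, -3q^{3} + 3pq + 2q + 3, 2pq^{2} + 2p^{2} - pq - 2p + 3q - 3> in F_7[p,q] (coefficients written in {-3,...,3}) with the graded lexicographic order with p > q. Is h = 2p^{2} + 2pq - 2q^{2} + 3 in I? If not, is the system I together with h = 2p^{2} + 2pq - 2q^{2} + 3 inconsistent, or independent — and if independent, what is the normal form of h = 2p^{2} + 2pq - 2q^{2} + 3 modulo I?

Adjoining 2p^{2} + 2pq - 2q^{2} + 3 makes the ideal the whole ring: the system is inconsistent.

First compute the reduced Gröbner basis of I by Buchberger's algorithm.
f_1 = -3p^{2}q + pq - 2p - 2q - 2, LT = p^{2}q.
f_2 = -3q^{3} + 3pq + 2q + 3, LT = q^{3}.
f_3 = 2pq^{2} + 2p^{2} - pq - 2p + 3q - 3, LT = pq^{2}.

S(f_1,f_2): lcm = p^{2}q^{3}. S = p^{3}q + 2pq^{3} + 3p^{2}q + 3pq^{2} + 3q^{3} + p^{2} + 3q^{2}.
  leading term p^{3}q: subtract (2p)·f_1 from p^{3}q + 2pq^{3} + 3p^{2}q + 3pq^{2} + 3q^{3} + p^{2} + 3q^{2} → 2pq^{3} + p^{2}q + 3pq^{2} + 3q^{3} - 2p^{2} - 3pq + 3q^{2} - 3p
  leading term pq^{3}: subtract (-3p)·f_2 from 2pq^{3} + p^{2}q + 3pq^{2} + 3q^{3} - 2p^{2} - 3pq + 3q^{2} - 3p → 3p^{2}q + 3pq^{2} + 3q^{3} - 2p^{2} + 3pq + 3q^{2} - p
  leading term p^{2}q: subtract (-1)·f_1 from 3p^{2}q + 3pq^{2} + 3q^{3} - 2p^{2} + 3pq + 3q^{2} - p → 3pq^{2} + 3q^{3} - 2p^{2} - 3pq + 3q^{2} - 3p - 2q - 2
  leading term pq^{2}: subtract (-2)·f_3 from 3pq^{2} + 3q^{3} - 2p^{2} - 3pq + 3q^{2} - 3p - 2q - 2 → 3q^{3} + 2p^{2} + 2pq + 3q^{2} - 3q - 1
  leading term q^{3}: subtract (-1)·f_2 from 3q^{3} + 2p^{2} + 2pq + 3q^{2} - 3q - 1 → 2p^{2} - 2pq + 3q^{2} - q + 2
  leading term p^{2}: no divisor's leading term divides it; move 2p^{2} to the remainder.
  leading term pq: no divisor's leading term divides it; move -2pq to the remainder.
  leading term q^{2}: no divisor's leading term divides it; move 3q^{2} to the remainder.
  leading term q: no divisor's leading term divides it; move -q to the remainder.
  leading term 1: no divisor's leading term divides it; move 2 to the remainder.
  remainder 2p^{2} - 2pq + 3q^{2} - q + 2 ≠ 0; add k_4 = 2p^{2} - 2pq + 3q^{2} - q + 2 to the basis.

S(f_1,f_3): lcm = p^{2}q^{2}. S = -p^{3} - 3p^{2}q + 2pq^{2} + p^{2} - 2pq + 3q^{2} - 2p + 3q.
  leading term p^{3}: subtract (3p)·k_4 from -p^{3} - 3p^{2}q + 2pq^{2} + p^{2} - 2pq + 3q^{2} - 2p + 3q → 3p^{2}q + p^{2} + pq + 3q^{2} - p + 3q
  leading term p^{2}q: subtract (-1)·f_1 from 3p^{2}q + p^{2} + pq + 3q^{2} - p + 3q → p^{2} + 2pq + 3q^{2} - 3p + q - 2
  leading term p^{2}: subtract (-3)·k_4 from p^{2} + 2pq + 3q^{2} - 3p + q - 2 → 3pq - 2q^{2} - 3p - 2q - 3
  leading term pq: no divisor's leading term divides it; move 3pq to the remainder.
  leading term q^{2}: no divisor's leading term divides it; move -2q^{2} to the remainder.
  leading term p: no divisor's leading term divides it; move -3p to the remainder.
  leading term q: no divisor's leading term divides it; move -2q to the remainder.
  leading term 1: no divisor's leading term divides it; move -3 to the remainder.
  remainder 3pq - 2q^{2} - 3p - 2q - 3 ≠ 0; add k_5 = 3pq - 2q^{2} - 3p - 2q - 3 to the basis.

S(f_2,f_3): lcm = pq^{3}. S = -2p^{2}q - 3pq^{2} - 2pq + 2q^{2} - p - 2q.
  leading term p^{2}q: subtract (3)·f_1 from -2p^{2}q - 3pq^{2} - 2pq + 2q^{2} - p - 2q → -3pq^{2} + 2pq + 2q^{2} - 2p - 3q - 1
  leading term pq^{2}: subtract (2)·f_3 from -3pq^{2} + 2pq + 2q^{2} - 2p - 3q - 1 → 3p^{2} - 3pq + 2q^{2} + 2p - 2q - 2
  leading term p^{2}: subtract (-2)·k_4 from 3p^{2} - 3pq + 2q^{2} + 2p - 2q - 2 → q^{2} + 2p + 3q + 2
  leading term q^{2}: no divisor's leading term divides it; move q^{2} to the remainder.
  leading term p: no divisor's leading term divides it; move 2p to the remainder.
  leading term q: no divisor's leading term divides it; move 3q to the remainder.
  leading term 1: no divisor's leading term divides it; move 2 to the remainder.
  remainder q^{2} + 2p + 3q + 2 ≠ 0; add k_6 = q^{2} + 2p + 3q + 2 to the basis.

S(f_3,k_4): lcm = p^{2}q^{2}. S = pq^{3} + 2q^{4} + p^{3} + 3p^{2}q - 3q^{3} - p^{2} - 2pq - q^{2} + 2p.
  leading term pq^{3}: subtract (2p)·f_2 from pq^{3} + 2q^{4} + p^{3} + 3p^{2}q - 3q^{3} - p^{2} - 2pq - q^{2} + 2p → 2q^{4} + p^{3} - 3p^{2}q - 3q^{3} - p^{2} + pq - q^{2} + 3p
  leading term q^{4}: subtract (-3q)·f_2 from 2q^{4} + p^{3} - 3p^{2}q - 3q^{3} - p^{2} + pq - q^{2} + 3p → p^{3} - 3p^{2}q + 2pq^{2} - 3q^{3} - p^{2} + pq - 2q^{2} + 3p + 2q
  leading term p^{3}: subtract (-3p)·k_4 from p^{3} - 3p^{2}q + 2pq^{2} - 3q^{3} - p^{2} + pq - 2q^{2} + 3p + 2q → -2p^{2}q - 3pq^{2} - 3q^{3} - p^{2} - 2pq - 2q^{2} + 2p + 2q
  leading term p^{2}q: subtract (3)·f_1 from -2p^{2}q - 3pq^{2} - 3q^{3} - p^{2} - 2pq - 2q^{2} + 2p + 2q → -3pq^{2} - 3q^{3} - p^{2} + 2pq - 2q^{2} + p + q - 1
  leading term pq^{2}: subtract (2)·f_3 from -3pq^{2} - 3q^{3} - p^{2} + 2pq - 2q^{2} + p + q - 1 → -3q^{3} + 2p^{2} - 3pq - 2q^{2} - 2p + 2q - 2
  leading term q^{3}: subtract (1)·f_2 from -3q^{3} + 2p^{2} - 3pq - 2q^{2} - 2p + 2q - 2 → 2p^{2} + pq - 2q^{2} - 2p + 2
  leading term p^{2}: subtract (1)·k_4 from 2p^{2} + pq - 2q^{2} - 2p + 2 → 3pq + 2q^{2} - 2p + q
  leading term pq: subtract (1)·k_5 from 3pq + 2q^{2} - 2p + q → -3q^{2} + p + 3q + 3
  leading term q^{2}: subtract (-3)·k_6 from -3q^{2} + p + 3q + 3 → -2q + 2
  leading term q: no divisor's leading term divides it; move -2q to the remainder.
  leading term 1: no divisor's leading term divides it; move 2 to the remainder.
  remainder -2q + 2 ≠ 0; add k_7 = -2q + 2 to the basis.

S(f_1,k_5): lcm = p^{2}q. S = 3pq^{2} + p^{2} - 2pq - 3p + 3q + 3.
  leading term pq^{2}: subtract (-2)·f_3 from 3pq^{2} + p^{2} - 2pq - 3p + 3q + 3 → -2p^{2} + 3pq + 2q - 3
  leading term p^{2}: subtract (-1)·k_4 from -2p^{2} + 3pq + 2q - 3 → pq + 3q^{2} + q - 1
  leading term pq: subtract (-2)·k_5 from pq + 3q^{2} + q - 1 → -q^{2} + p - 3q
  leading term q^{2}: subtract (-1)·k_6 from -q^{2} + p - 3q → 3p + 2
  leading term p: no divisor's leading term divides it; move 3p to the remainder.
  leading term 1: no divisor's leading term divides it; move 2 to the remainder.
  remainder 3p + 2 ≠ 0; add k_8 = 3p + 2 to the basis.

The other S-polynomials (S(f_1,k_4), S(f_2,k_4), S(f_2,k_5), S(f_3,k_5), S(k_4,k_5), S(f_1,k_6), S(f_2,k_6), S(f_3,k_6), S(k_4,k_6), S(k_5,k_6), S(f_1,k_7), S(f_2,k_7), S(f_3,k_7), S(k_4,k_7), S(k_5,k_7), S(k_6,k_7), S(f_1,k_8), S(f_2,k_8), S(f_3,k_8), S(k_4,k_8), S(k_5,k_8), S(k_6,k_8), S(k_7,k_8)) all reduce to 0 modulo the current basis, so we have a Gröbner basis.
Inter-reduce: drop elements whose leading term is divisible by another's, tail-reduce, and make monic.
Reduced Gröbner basis: {p + 3, q - 1}.
Label its elements g_1 = p + 3, g_2 = q - 1.

Reduce h = 2p^{2} + 2pq - 2q^{2} + 3 modulo G:
  leading term p^{2}: subtract (2p)·g_1 from 2p^{2} + 2pq - 2q^{2} + 3 → 2pq - 2q^{2} + p + 3
  leading term pq: subtract (2q)·g_1 from 2pq - 2q^{2} + p + 3 → -2q^{2} + p + q + 3
  leading term q^{2}: subtract (-2q)·g_2 from -2q^{2} + p + q + 3 → p - q + 3
  leading term p: subtract (1)·g_1 from p - q + 3 → -q
  leading term q: subtract (-1)·g_2 from -q → -1
  leading term 1: no divisor's leading term divides it; move -1 to the remainder.
  normal form = -1.
The normal form is nonzero, so h ∉ I. Since h minus its normal form lies in I, I + (h) = I + (r) where r = -1; decide whether this ideal is the whole ring.
Here r = -1 is a nonzero constant, hence a unit: 1 ∈ I + (h), the Gröbner basis of I + (h) is {1}, and the enlarged system has no common solution — adjoining h is inconsistent.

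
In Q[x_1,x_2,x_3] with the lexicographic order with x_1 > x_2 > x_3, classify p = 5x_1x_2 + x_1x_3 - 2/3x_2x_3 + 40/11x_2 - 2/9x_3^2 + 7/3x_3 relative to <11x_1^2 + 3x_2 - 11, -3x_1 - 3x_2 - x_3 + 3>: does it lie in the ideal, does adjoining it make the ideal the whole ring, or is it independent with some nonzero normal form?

First compute the reduced Gröbner basis of I by Buchberger's algorithm.
f_1 = 11x_1^2 + 3x_2 - 11, LT = x_1^2.
f_2 = -3x_1 - 3x_2 - x_3 + 3, LT = x_1.

S(f_1,f_2): lcm = x_1^2. S = -x_1x_2 - 1/3x_1x_3 + x_1 + 3/11x_2 - 1.
  leading term x_1x_2: subtract (1/3x_2)·f_2 from -x_1x_2 - 1/3x_1x_3 + x_1 + 3/11x_2 - 1 → -1/3x_1x_3 + x_1 + x_2^2 + 1/3x_2x_3 - 8/11x_2 - 1
  leading term x_1x_3: subtract (1/9x_3)·f_2 from -1/3x_1x_3 + x_1 + x_2^2 + 1/3x_2x_3 - 8/11x_2 - 1 → x_1 + x_2^2 + 2/3x_2x_3 - 8/11x_2 + 1/9x_3^2 - 1/3x_3 - 1
  leading term x_1: subtract (-1/3)·f_2 from x_1 + x_2^2 + 2/3x_2x_3 - 8/11x_2 + 1/9x_3^2 - 1/3x_3 - 1 → x_2^2 + 2/3x_2x_3 - 19/11x_2 + 1/9x_3^2 - 2/3x_3
  leading term x_2^2: no divisor's leading term divides it; move x_2^2 to the remainder.
  leading term x_2x_3: no divisor's leading term divides it; move 2/3x_2x_3 to the remainder.
  leading term x_2: no divisor's leading term divides it; move -19/11x_2 to the remainder.
  leading term x_3^2: no divisor's leading term divides it; move 1/9x_3^2 to the remainder.
  leading term x_3: no divisor's leading term divides it; move -2/3x_3 to the remainder.
  remainder x_2^2 + 2/3x_2x_3 - 19/11x_2 + 1/9x_3^2 - 2/3x_3 ≠ 0; add h_3 = x_2^2 + 2/3x_2x_3 - 19/11x_2 + 1/9x_3^2 - 2/3x_3 to the basis.

The other S-polynomials (S(f_1,h_3), S(f_2,h_3)) all reduce to 0 modulo the current basis, so we have a Gröbner basis.
Inter-reduce: drop elements whose leading term is divisible by another's, tail-reduce, and make monic.
Reduced Gröbner basis: {x_1 + x_2 + 1/3x_3 - 1, x_2^2 + 2/3x_2x_3 - 19/11x_2 + 1/9x_3^2 - 2/3x_3}.
Label its elements g_1 = x_1 + x_2 + 1/3x_3 - 1, g_2 = x_2^2 + 2/3x_2x_3 - 19/11x_2 + 1/9x_3^2 - 2/3x_3.

Reduce p = 5x_1x_2 + x_1x_3 - 2/3x_2x_3 + 40/11x_2 - 2/9x_3^2 + 7/3x_3 modulo G:
  leading term x_1x_2: subtract (5x_2)·g_1 from 5x_1x_2 + x_1x_3 - 2/3x_2x_3 + 40/11x_2 - 2/9x_3^2 + 7/3x_3 → x_1x_3 - 5x_2^2 - 7/3x_2x_3 + 95/11x_2 - 2/9x_3^2 + 7/3x_3
  leading term x_1x_3: subtract (x_3)·g_1 from x_1x_3 - 5x_2^2 - 7/3x_2x_3 + 95/11x_2 - 2/9x_3^2 + 7/3x_3 → -5x_2^2 - 10/3x_2x_3 + 95/11x_2 - 5/9x_3^2 + 10/3x_3
  leading term x_2^2: subtract (-5)·g_2 from -5x_2^2 - 10/3x_2x_3 + 95/11x_2 - 5/9x_3^2 + 10/3x_3 → 0
  normal form = 0.
Since the normal form is 0, p ∈ I.

5x_1x_2 + x_1x_3 - 2/3x_2x_3 + 40/11x_2 - 2/9x_3^2 + 7/3x_3 lies in I (it reduces to 0).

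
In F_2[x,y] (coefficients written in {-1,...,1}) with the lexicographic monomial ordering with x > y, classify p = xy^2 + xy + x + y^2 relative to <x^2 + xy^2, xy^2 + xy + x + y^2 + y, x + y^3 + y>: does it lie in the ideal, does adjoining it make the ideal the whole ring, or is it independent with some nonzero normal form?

First compute the reduced Gröbner basis of I by Buchberger's algorithm.
f_1 = x^2 + xy^2, LT = x^2.
f_2 = xy^2 + xy + x + y^2 + y, LT = xy^2.
f_3 = x + y^3 + y, LT = x.

S(f_1,f_2): lcm = x^2y^2. S = x^2y + x^2 + xy^4 + xy^2 + xy.
  reduce S modulo (f_1, f_2, f_3):
  remainder y^4 + y^2 ≠ 0; add h_4 = y^4 + y^2 to the basis.

S(f_1,f_3): lcm = x^2. S = xy^3 + xy^2 + xy.
  reduce S modulo (f_1, f_2, f_3, h_4):
  remainder y^3 + y^2 ≠ 0; add h_5 = y^3 + y^2 to the basis.

The other S-polynomials (S(f_2,f_3), S(f_1,h_4), S(f_2,h_4), S(f_3,h_4), S(f_1,h_5), S(f_2,h_5), S(f_3,h_5), S(h_4,h_5)) all reduce to 0 modulo the current basis, so we have a Gröbner basis.
Inter-reduce: drop elements whose leading term is divisible by another's, tail-reduce, and make monic.
Reduced Gröbner basis: {x + y^2 + y, y^3 + y^2}.
Label its elements g_1 = x + y^2 + y, g_2 = y^3 + y^2.

Reduce p = xy^2 + xy + x + y^2 modulo G:
  leading term xy^2: subtract (y^2)·g_1 from xy^2 + xy + x + y^2 → xy + x + y^4 + y^3 + y^2
  leading term xy: subtract (y)·g_1 from xy + x + y^4 + y^3 + y^2 → x + y^4
  leading term x: subtract (1)·g_1 from x + y^4 → y^4 + y^2 + y
  leading term y^4: subtract (y)·g_2 from y^4 + y^2 + y → y^3 + y^2 + y
  leading term y^3: subtract (1)·g_2 from y^3 + y^2 + y → y
  leading term y: no divisor's leading term divides it; move y to the remainder.
  normal form = y.
The normal form is nonzero, so p ∉ I. Since p minus its normal form lies in I, I + (p) = I + (r) where r = y; decide whether this ideal is the whole ring.
Run Buchberger on G together with r (pairs among the g_i already reduce to 0 since G is a Gröbner basis):
g_1 = x + y^2 + y, LT = x.
g_2 = y^3 + y^2, LT = y^3.
r = y, LT = y.

The S-polynomials (S(g_1,g_2), S(g_1,r), S(g_2,r)) all reduce to 0 modulo the current basis, so we have a Gröbner basis.
Inter-reduce: drop elements whose leading term is divisible by another's, tail-reduce, and make monic.
Reduced Gröbner basis: {x, y}.
The reduced Gröbner basis of I + (p) is {x, y} ≠ {1}, a proper ideal, so the enlarged system stays consistent: p is independent of I, with normal form y.

xy^2 + xy + x + y^2 is independent of I; its normal form modulo I is y.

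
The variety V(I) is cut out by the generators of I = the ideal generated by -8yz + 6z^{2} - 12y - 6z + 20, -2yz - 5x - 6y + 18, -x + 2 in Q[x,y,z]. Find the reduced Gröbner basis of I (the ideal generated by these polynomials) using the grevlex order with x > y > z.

G = {y^{2} + 5y + 2z - 8, yz + 3y - 4, z^{2} + 2y - z - 2, x - 2}

This is the nonlinear analogue of row-reducing a linear system.

f_1 = -8yz + 6z^{2} - 12y - 6z + 20, LT = yz.
f_2 = -2yz - 5x - 6y + 18, LT = yz.
f_3 = -x + 2, LT = x.

S(f_1,f_2): lcm = yz. S = -\tfrac{3}{4}z^{2} - \tfrac{5}{2}x - \tfrac{3}{2}y + \tfrac{3}{4}z + \tfrac{13}{2}.
  leading term z^{2}: no divisor's leading term divides it; move -\tfrac{3}{4}z^{2} to the remainder.
  leading term x: subtract (\tfrac{5}{2})·f_3 from -\tfrac{5}{2}x - \tfrac{3}{2}y + \tfrac{3}{4}z + \tfrac{13}{2} → -\tfrac{3}{2}y + \tfrac{3}{4}z + \tfrac{3}{2}
  leading term y: no divisor's leading term divides it; move -\tfrac{3}{2}y to the remainder.
  leading term z: no divisor's leading term divides it; move \tfrac{3}{4}z to the remainder.
  leading term 1: no divisor's leading term divides it; move \tfrac{3}{2} to the remainder.
  remainder -\tfrac{3}{4}z^{2} - \tfrac{3}{2}y + \tfrac{3}{4}z + \tfrac{3}{2} ≠ 0; add g_4 = -\tfrac{3}{4}z^{2} - \tfrac{3}{2}y + \tfrac{3}{4}z + \tfrac{3}{2} to the basis.

S(f_1,g_4): lcm = yz^{2}. S = -\tfrac{3}{4}z^{3} - 2y^{2} + \tfrac{5}{2}yz + \tfrac{3}{4}z^{2} + 2y - \tfrac{5}{2}z.
  leading term z^{3}: subtract (z)·g_4 from -\tfrac{3}{4}z^{3} - 2y^{2} + \tfrac{5}{2}yz + \tfrac{3}{4}z^{2} + 2y - \tfrac{5}{2}z → -2y^{2} + 4yz + 2y - 4z
  leading term y^{2}: no divisor's leading term divides it; move -2y^{2} to the remainder.
  leading term yz: subtract (-\tfrac{1}{2})·f_1 from 4yz + 2y - 4z → 3z^{2} - 4y - 7z + 10
  leading term z^{2}: subtract (-4)·g_4 from 3z^{2} - 4y - 7z + 10 → -10y - 4z + 16
  leading term y: no divisor's leading term divides it; move -10y to the remainder.
  leading term z: no divisor's leading term divides it; move -4z to the remainder.
  leading term 1: no divisor's leading term divides it; move 16 to the remainder.
  remainder -2y^{2} - 10y - 4z + 16 ≠ 0; add g_5 = -2y^{2} - 10y - 4z + 16 to the basis.

The other S-polynomials (S(f_1,f_3), S(f_2,f_3), S(f_2,g_4), S(f_3,g_4), S(f_1,g_5), S(f_2,g_5), S(f_3,g_5), S(g_4,g_5)) all reduce to 0 modulo the current basis, so we have a Gröbner basis.
Inter-reduce: drop elements whose leading term is divisible by another's, tail-reduce, and make monic.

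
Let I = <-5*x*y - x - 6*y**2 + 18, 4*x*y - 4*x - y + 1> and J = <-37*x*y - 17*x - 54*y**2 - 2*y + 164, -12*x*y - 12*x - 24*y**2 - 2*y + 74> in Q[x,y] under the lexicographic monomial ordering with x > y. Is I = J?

Yes, the ideals are equal.

Equality of ideals is decidable: compute both reduced Gröbner bases (unique for the ordering) and check whether they agree.
Buchberger on the first generating set:
f_1 = -5*x*y - x - 6*y**2 + 18, LT = x*y.
f_2 = 4*x*y - 4*x - y + 1, LT = x*y.

S(f_1,f_2): lcm = x*y. S = 6/5*x + 6/5*y**2 + 1/4*y - 77/20.
  leading term x: no divisor's leading term divides it; move 6/5*x to the remainder.
  leading term y**2: no divisor's leading term divides it; move 6/5*y**2 to the remainder.
  leading term y: no divisor's leading term divides it; move 1/4*y to the remainder.
  leading term 1: no divisor's leading term divides it; move -77/20 to the remainder.
  remainder 6/5*x + 6/5*y**2 + 1/4*y - 77/20 ≠ 0; add g_3 = 6/5*x + 6/5*y**2 + 1/4*y - 77/20 to the basis.

S(f_1,g_3): lcm = x*y. S = 1/5*x - y**3 + 119/120*y**2 + 77/24*y - 18/5.
  leading term x: subtract (1/6)·g_3 from 1/5*x - y**3 + 119/120*y**2 + 77/24*y - 18/5 → -y**3 + 19/24*y**2 + 19/6*y - 71/24
  leading term y**3: no divisor's leading term divides it; move -y**3 to the remainder.
  leading term y**2: no divisor's leading term divides it; move 19/24*y**2 to the remainder.
  leading term y: no divisor's leading term divides it; move 19/6*y to the remainder.
  leading term 1: no divisor's leading term divides it; move -71/24 to the remainder.
  remainder -y**3 + 19/24*y**2 + 19/6*y - 71/24 ≠ 0; add g_4 = -y**3 + 19/24*y**2 + 19/6*y - 71/24 to the basis.

S(f_2,g_3): lcm = x*y. S = -x - y**3 - 5/24*y**2 + 71/24*y + 1/4.
  leading term x: subtract (-5/6)·g_3 from -x - y**3 - 5/24*y**2 + 71/24*y + 1/4 → -y**3 + 19/24*y**2 + 19/6*y - 71/24
  leading term y**3: subtract (1)·g_4 from -y**3 + 19/24*y**2 + 19/6*y - 71/24 → 0
  remainder 0.

S(f_1,g_4): lcm = x*y**3. S = 119/120*x*y**2 + 19/6*x*y - 71/24*x + 6/5*y**4 - 18/5*y**2.
  leading term x*y**2: subtract (-119/600*y)·f_1 from 119/120*x*y**2 + 19/6*x*y - 71/24*x + 6/5*y**4 - 18/5*y**2 → 1781/600*x*y - 71/24*x + 6/5*y**4 - 119/100*y**3 - 18/5*y**2 + 357/100*y
  leading term x*y: subtract (-1781/3000)·f_1 from 1781/600*x*y - 71/24*x + 6/5*y**4 - 119/100*y**3 - 18/5*y**2 + 357/100*y → -444/125*x + 6/5*y**4 - 119/100*y**3 - 3581/500*y**2 + 357/100*y + 5343/500
  leading term x: subtract (-74/25)·g_3 from -444/125*x + 6/5*y**4 - 119/100*y**3 - 3581/500*y**2 + 357/100*y + 5343/500 → 6/5*y**4 - 119/100*y**3 - 361/100*y**2 + 431/100*y - 71/100
  leading term y**4: subtract (-6/5*y)·g_4 from 6/5*y**4 - 119/100*y**3 - 361/100*y**2 + 431/100*y - 71/100 → -6/25*y**3 + 19/100*y**2 + 19/25*y - 71/100
  leading term y**3: subtract (6/25)·g_4 from -6/25*y**3 + 19/100*y**2 + 19/25*y - 71/100 → 0
  remainder 0.

S(f_2,g_4): lcm = x*y**3. S = -5/24*x*y**2 + 19/6*x*y - 71/24*x - 1/4*y**3 + 1/4*y**2.
  leading term x*y**2: subtract (1/24*y)·f_1 from -5/24*x*y**2 + 19/6*x*y - 71/24*x - 1/4*y**3 + 1/4*y**2 → 77/24*x*y - 71/24*x + 1/4*y**2 - 3/4*y
  leading term x*y: subtract (-77/120)·f_1 from 77/24*x*y - 71/24*x + 1/4*y**2 - 3/4*y → -18/5*x - 18/5*y**2 - 3/4*y + 231/20
  leading term x: subtract (-3)·g_3 from -18/5*x - 18/5*y**2 - 3/4*y + 231/20 → 0
  remainder 0.

S(g_3,g_4): leading monomials are coprime, so the S-polynomial reduces to 0 (Buchberger's first criterion).
Every S-polynomial of the final basis reduces to 0, so we have a Gröbner basis.
Inter-reduce: drop elements whose leading term is divisible by another's, tail-reduce, and make monic.
Reduced Gröbner basis: {x + y**2 + 5/24*y - 77/24, y**3 - 19/24*y**2 - 19/6*y + 71/24}.

Buchberger on the second generating set:
h_1 = -37*x*y - 17*x - 54*y**2 - 2*y + 164, LT = x*y.
h_2 = -12*x*y - 12*x - 24*y**2 - 2*y + 74, LT = x*y.

S(h_1,h_2): lcm = x*y. S = -20/37*x - 20/37*y**2 - 25/222*y + 385/222.
  leading term x: no divisor's leading term divides it; move -20/37*x to the remainder.
  leading term y**2: no divisor's leading term divides it; move -20/37*y**2 to the remainder.
  leading term y: no divisor's leading term divides it; move -25/222*y to the remainder.
  leading term 1: no divisor's leading term divides it; move 385/222 to the remainder.
  remainder -20/37*x - 20/37*y**2 - 25/222*y + 385/222 ≠ 0; add k_3 = -20/37*x - 20/37*y**2 - 25/222*y + 385/222 to the basis.

S(h_1,k_3): lcm = x*y. S = 17/37*x - y**3 + 1111/888*y**2 + 2897/888*y - 164/37.
  leading term x: subtract (-17/20)·k_3 from 17/37*x - y**3 + 1111/888*y**2 + 2897/888*y - 164/37 → -y**3 + 19/24*y**2 + 19/6*y - 71/24
  leading term y**3: no divisor's leading term divides it; move -y**3 to the remainder.
  leading term y**2: no divisor's leading term divides it; move 19/24*y**2 to the remainder.
  leading term y: no divisor's leading term divides it; move 19/6*y to the remainder.
  leading term 1: no divisor's leading term divides it; move -71/24 to the remainder.
  remainder -y**3 + 19/24*y**2 + 19/6*y - 71/24 ≠ 0; add k_4 = -y**3 + 19/24*y**2 + 19/6*y - 71/24 to the basis.

S(h_2,k_3): lcm = x*y. S = x - y**3 + 43/24*y**2 + 27/8*y - 37/6.
  leading term x: subtract (-37/20)·k_3 from x - y**3 + 43/24*y**2 + 27/8*y - 37/6 → -y**3 + 19/24*y**2 + 19/6*y - 71/24
  leading term y**3: subtract (1)·k_4 from -y**3 + 19/24*y**2 + 19/6*y - 71/24 → 0
  remainder 0.

S(h_1,k_4): lcm = x*y**3. S = 1111/888*x*y**2 + 19/6*x*y - 71/24*x + 54/37*y**4 + 2/37*y**3 - 164/37*y**2.
  leading term x*y**2: subtract (-1111/32856*y)·h_1 from 1111/888*x*y**2 + 19/6*x*y - 71/24*x + 54/37*y**4 + 2/37*y**3 - 164/37*y**2 → 85157/32856*x*y - 71/24*x + 54/37*y**4 - 9703/5476*y**3 - 73927/16428*y**2 + 45551/8214*y
  leading term x*y: subtract (-85157/1215672)·h_1 from 85157/32856*x*y - 71/24*x + 54/37*y**4 - 9703/5476*y**3 - 73927/16428*y**2 + 45551/8214*y → -210168/50653*x + 54/37*y**4 - 9703/5476*y**3 - 2517269/303918*y**2 + 3285617/607836*y + 3491437/303918
  leading term x: subtract (52542/6845)·k_3 from -210168/50653*x + 54/37*y**4 - 9703/5476*y**3 - 2517269/303918*y**2 + 3285617/607836*y + 3491437/303918 → 54/37*y**4 - 9703/5476*y**3 - 33953/8214*y**2 + 103001/16428*y - 14981/8214
  leading term y**4: subtract (-54/37*y)·k_4 from 54/37*y**4 - 9703/5476*y**3 - 33953/8214*y**2 + 103001/16428*y - 14981/8214 → -844/1369*y**3 + 4009/8214*y**2 + 8018/4107*y - 14981/8214
  leading term y**3: subtract (844/1369)·k_4 from -844/1369*y**3 + 4009/8214*y**2 + 8018/4107*y - 14981/8214 → 0
  remainder 0.

S(h_2,k_4): lcm = x*y**3. S = 43/24*x*y**2 + 19/6*x*y - 71/24*x + 2*y**4 + 1/6*y**3 - 37/6*y**2.
  leading term x*y**2: subtract (-43/888*y)·h_1 from 43/24*x*y**2 + 19/6*x*y - 71/24*x + 2*y**4 + 1/6*y**3 - 37/6*y**2 → 2081/888*x*y - 71/24*x + 2*y**4 - 1087/444*y**3 - 927/148*y**2 + 1763/222*y
  leading term x*y: subtract (-2081/32856)·h_1 from 2081/888*x*y - 71/24*x + 2*y**4 - 1087/444*y**3 - 927/148*y**2 + 1763/222*y → -5524/1369*x + 2*y**4 - 1087/444*y**3 - 13257/1369*y**2 + 128381/16428*y + 85321/8214
  leading term x: subtract (1381/185)·k_3 from -5524/1369*x + 2*y**4 - 1087/444*y**3 - 13257/1369*y**2 + 128381/16428*y + 85321/8214 → 2*y**4 - 1087/444*y**3 - 209/37*y**2 + 1281/148*y - 284/111
  leading term y**4: subtract (-2*y)·k_4 from 2*y**4 - 1087/444*y**3 - 209/37*y**2 + 1281/148*y - 284/111 → -32/37*y**3 + 76/111*y**2 + 304/111*y - 284/111
  leading term y**3: subtract (32/37)·k_4 from -32/37*y**3 + 76/111*y**2 + 304/111*y - 284/111 → 0
  remainder 0.

S(k_3,k_4): leading monomials are coprime, so the S-polynomial reduces to 0 (Buchberger's first criterion).
Every S-polynomial of the final basis reduces to 0, so we have a Gröbner basis.
Inter-reduce: drop elements whose leading term is divisible by another's, tail-reduce, and make monic.
Reduced Gröbner basis: {x + y**2 + 5/24*y - 77/24, y**3 - 19/24*y**2 - 19/6*y + 71/24}.

The two bases agree; hence the ideals are identical.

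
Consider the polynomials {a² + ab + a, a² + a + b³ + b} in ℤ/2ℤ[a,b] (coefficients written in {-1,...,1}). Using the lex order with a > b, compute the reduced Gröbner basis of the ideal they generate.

G = {a² + a + b³ + b, ab + b³ + b, b⁵ + b⁴ + b³ + b²}

The reduced Gröbner basis is the canonical form of the ideal for this ordering.

f_1 = a² + ab + a, LT = a².
f_2 = a² + a + b³ + b, LT = a².

S(f_1,f_2): lcm = a². S = ab + b³ + b.
  leading term ab: no divisor's leading term divides it; move ab to the remainder.
  leading term b³: no divisor's leading term divides it; move b³ to the remainder.
  leading term b: no divisor's leading term divides it; move b to the remainder.
  remainder ab + b³ + b ≠ 0; add g_3 = ab + b³ + b to the basis.

S(f_1,g_3): lcm = a²b. S = ab³ + ab².
  leading term ab³: subtract (b²)·g_3 from ab³ + ab² → ab² + b⁵ + b³
  leading term ab²: subtract (b)·g_3 from ab² + b⁵ + b³ → b⁵ + b⁴ + b³ + b²
  leading term b⁵: no divisor's leading term divides it; move b⁵ to the remainder.
  leading term b⁴: no divisor's leading term divides it; move b⁴ to the remainder.
  leading term b³: no divisor's leading term divides it; move b³ to the remainder.
  leading term b²: no divisor's leading term divides it; move b² to the remainder.
  remainder b⁵ + b⁴ + b³ + b² ≠ 0; add g_4 = b⁵ + b⁴ + b³ + b² to the basis.

The other S-polynomials (S(f_2,g_3), S(f_1,g_4), S(f_2,g_4), S(g_3,g_4)) all reduce to 0 modulo the current basis, so we have a Gröbner basis.
Inter-reduce: drop elements whose leading term is divisible by another's, tail-reduce, and make monic.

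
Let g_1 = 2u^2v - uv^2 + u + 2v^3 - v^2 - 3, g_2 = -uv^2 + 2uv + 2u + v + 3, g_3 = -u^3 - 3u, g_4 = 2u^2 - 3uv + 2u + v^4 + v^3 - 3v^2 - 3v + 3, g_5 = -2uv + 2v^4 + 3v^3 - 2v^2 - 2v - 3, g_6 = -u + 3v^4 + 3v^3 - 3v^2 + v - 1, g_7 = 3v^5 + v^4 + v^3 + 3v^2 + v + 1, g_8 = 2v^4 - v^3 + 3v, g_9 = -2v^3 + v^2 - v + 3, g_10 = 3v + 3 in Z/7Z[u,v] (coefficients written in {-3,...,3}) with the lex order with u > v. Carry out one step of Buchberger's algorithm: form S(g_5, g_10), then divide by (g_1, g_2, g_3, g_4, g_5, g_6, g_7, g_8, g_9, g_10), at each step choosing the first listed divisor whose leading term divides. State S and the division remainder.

lcm(LM(g_5), LM(g_10)) = uv.
S = (lcm/LT(g_5))·g_5 − (lcm/LT(g_10))·g_10 = -u - v^4 + 2v^3 + v^2 + v - 2.
Reduce S modulo (g_1, g_2, g_3, g_4, g_5, g_6, g_7, g_8, g_9, g_10) in that order:
  leading term u: subtract (1)·g_6 from -u - v^4 + 2v^3 + v^2 + v - 2 → 3v^4 - v^3 - 3v^2 - 1
  leading term v^4: subtract (-2)·g_8 from 3v^4 - v^3 - 3v^2 - 1 → -3v^3 - 3v^2 - v - 1
  leading term v^3: subtract (-2)·g_9 from -3v^3 - 3v^2 - v - 1 → -v^2 - 3v - 2
  leading term v^2: subtract (2v)·g_10 from -v^2 - 3v - 2 → -2v - 2
  leading term v: subtract (-3)·g_10 from -2v - 2 → 0
The remainder is 0, so this S-polynomial contributes no new basis element.

S(g_5, g_10) = -u - v^4 + 2v^3 + v^2 + v - 2; remainder on division = 0.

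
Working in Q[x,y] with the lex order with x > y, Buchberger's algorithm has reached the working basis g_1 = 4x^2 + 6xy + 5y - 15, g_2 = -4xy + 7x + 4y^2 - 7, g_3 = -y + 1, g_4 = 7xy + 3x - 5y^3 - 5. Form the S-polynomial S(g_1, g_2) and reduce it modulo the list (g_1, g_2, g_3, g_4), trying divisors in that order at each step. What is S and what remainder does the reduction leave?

S(g_1, g_2) = 7/4x^2 + 5/2xy^2 - 7/4x + 5/4y^2 - 15/4y; remainder on division = 21/16x - 21/16.

lcm(LM(g_1), LM(g_2)) = x^2y.
S = (lcm/LT(g_1))·g_1 − (lcm/LT(g_2))·g_2 = 7/4x^2 + 5/2xy^2 - 7/4x + 5/4y^2 - 15/4y.
Reduce S modulo (g_1, g_2, g_3, g_4) in that order:
  leading term x^2: subtract (7/16)·g_1 from 7/4x^2 + 5/2xy^2 - 7/4x + 5/4y^2 - 15/4y → 5/2xy^2 - 21/8xy - 7/4x + 5/4y^2 - 95/16y + 105/16
  leading term xy^2: subtract (-5/8y)·g_2 from 5/2xy^2 - 21/8xy - 7/4x + 5/4y^2 - 95/16y + 105/16 → 7/4xy - 7/4x + 5/2y^3 + 5/4y^2 - 165/16y + 105/16
  leading term xy: subtract (-7/16)·g_2 from 7/4xy - 7/4x + 5/2y^3 + 5/4y^2 - 165/16y + 105/16 → 21/16x + 5/2y^3 + 3y^2 - 165/16y + 7/2
  leading term x: no divisor's leading term divides it; move 21/16x to the remainder.
  leading term y^3: subtract (-5/2y^2)·g_3 from 5/2y^3 + 3y^2 - 165/16y + 7/2 → 11/2y^2 - 165/16y + 7/2
  leading term y^2: subtract (-11/2y)·g_3 from 11/2y^2 - 165/16y + 7/2 → -77/16y + 7/2
  leading term y: subtract (77/16)·g_3 from -77/16y + 7/2 → -21/16
  leading term 1: no divisor's leading term divides it; move -21/16 to the remainder.
The remainder 21/16x - 21/16 is nonzero, so it would be added as the next basis element.
An S-polynomial is built so that the two leading terms cancel; whether anything survives reduction is exactly the Gröbner-basis criterion.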